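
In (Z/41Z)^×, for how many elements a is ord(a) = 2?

1

φ(41) = 41 − 1 = 40 = 2^3 · 5.
Since (Z/41Z)^× is cyclic of order 40, the number of elements of order d is φ(d) when d | 40 and 0 otherwise.
2 | 40, and φ(2) = 2 − 1 = 1.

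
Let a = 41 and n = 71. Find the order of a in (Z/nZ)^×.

14

Since 41 ∈ (Z/71Z)^×, its order divides φ(71) = 71 − 1 = 70 = 2 · 5 · 7.
Divisors of 70: 1, 2, 5, 7, 10, 14, 35, 70.
Test each divisor d:
41^1 ≡ 41 (mod 71)
41^2 ≡ 48 (mod 71)
41^5 ≡ 34 (mod 71)
41^7 ≡ 70 (mod 71)
41^10 ≡ 20 (mod 71)
41^14 ≡ 1 (mod 71) ✓
Therefore the multiplicative order of 41 modulo 71 is 14.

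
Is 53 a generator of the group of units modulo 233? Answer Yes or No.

Yes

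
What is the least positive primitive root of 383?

5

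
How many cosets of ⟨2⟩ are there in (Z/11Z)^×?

1

By Lagrange's theorem, ord_11(2) divides φ(11) = 11 − 1 = 10 = 2 · 5.
Divisors of 10: 1, 2, 5, 10.
Check 2^d mod 11 for each divisor in increasing order:
2^1 ≡ 2
2^2 ≡ 4
2^5 ≡ 10
2^10 ≡ 1
The order of 2 is 10, so the subgroup it generates has 10 elements.
The index is φ(11) / ord(2) = 10 / 10 = 1.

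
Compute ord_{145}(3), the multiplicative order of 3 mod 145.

28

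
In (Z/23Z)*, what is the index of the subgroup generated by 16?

ord(16) | φ(23) = 23 − 1 = 22 = 2 · 11.
Divisors of 22: 1, 2, 11, 22.
Check 16^d mod 23 for each divisor in increasing order:
16^1 ≡ 16
16^2 ≡ 3
16^11 ≡ 1
The order of 16 is 11, so the subgroup it generates has 11 elements.
The index is φ(23) / ord(16) = 22 / 11 = 2.

2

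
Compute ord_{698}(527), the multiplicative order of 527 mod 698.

The order of 527 must divide φ(698) = φ(2)·φ(349) = 1·348 = 348 = 2^2 · 3 · 29.
Divisors of 348: 1, 2, 3, 4, 6, 12, 29, 58, 87, 116, 174, 348.
Check 527^d mod 698 for each divisor in increasing order:
527^1 ≡ 527 (mod 698)
527^2 ≡ 623 (mod 698)
527^3 ≡ 261 (mod 698)
527^4 ≡ 41 (mod 698)
527^6 ≡ 415 (mod 698)
527^12 ≡ 517 (mod 698)
527^29 ≡ 697 (mod 698)
527^58 ≡ 1 (mod 698) ✓
The smallest such exponent is 58, so the order of 527 is 58.

58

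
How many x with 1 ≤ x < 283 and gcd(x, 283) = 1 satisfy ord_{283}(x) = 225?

0

φ(283) = 283 − 1 = 282 = 2 · 3 · 47.
(Z/283Z)^× is cyclic (|G| = 282); a cyclic group of order m has exactly φ(d) elements of each order d | m, and none otherwise.
Here 282 is not a multiple of 225, so there are no elements of order 225.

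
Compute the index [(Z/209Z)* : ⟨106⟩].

By Lagrange's theorem, ord_209(106) divides φ(209) = φ(11·19) = (11−1)·(19−1) = 10·18 = 180 = 2^2 · 3^2 · 5.
Divisors of 180: 1, 2, 3, 4, 5, 6, 9, 10, 12, 15, 18, 20, 30, 36, 45, 60, 90, 180.
Compute 106^d (mod 209) for the divisors d until we hit 1:
106^1 ≡ 106 (mod 209)
106^2 ≡ 159 (mod 209)
106^3 ≡ 134 (mod 209)
106^4 ≡ 201 (mod 209)
106^5 ≡ 197 (mod 209)
106^6 ≡ 191 (mod 209)
106^9 ≡ 96 (mod 209)
106^10 ≡ 144 (mod 209)
106^12 ≡ 115 (mod 209)
106^15 ≡ 153 (mod 209)
106^18 ≡ 20 (mod 209)
106^20 ≡ 45 (mod 209)
106^30 ≡ 1 (mod 209) ✓
Thus |⟨106⟩| = ord(106) = 30.
[(Z/209Z)^× : ⟨106⟩] = 180/30 = 6.

6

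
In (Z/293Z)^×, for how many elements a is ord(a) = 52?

φ(293) = 293 − 1 = 292 = 2^2 · 73.
(Z/293Z)^× is cyclic (|G| = 292); a cyclic group of order m has exactly φ(d) elements of each order d | m, and none otherwise.
Here 292 is not a multiple of 52, so there are no elements of order 52.

0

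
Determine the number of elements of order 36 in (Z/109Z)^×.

12

φ(109) = 109 − 1 = 108 = 2^2 · 3^3.
(Z/109Z)^× is cyclic (|G| = 108); a cyclic group of order m has exactly φ(d) elements of each order d | m, and none otherwise.
36 = 2^2 · 3^2 divides 108, and φ(36) = 12.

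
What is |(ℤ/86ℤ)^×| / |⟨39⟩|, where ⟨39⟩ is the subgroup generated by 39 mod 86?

3

Since 39 ∈ (Z/86Z)^×, its order divides φ(86) = φ(2)·φ(43) = 1·42 = 42 = 2 · 3 · 7.
Divisors of 42: 1, 2, 3, 6, 7, 14, 21, 42.
Compute 39^d (mod 86) for the divisors d until we hit 1:
39^1 ≡ 39
39^2 ≡ 59
39^3 ≡ 65
39^6 ≡ 11
39^7 ≡ 85
39^14 ≡ 1
The order of 39 is 14, so the subgroup it generates has 14 elements.
The index is φ(86) / ord(39) = 42 / 14 = 3.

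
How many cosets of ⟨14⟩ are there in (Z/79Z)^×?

Since 14 ∈ (Z/79Z)^×, its order divides φ(79) = 79 − 1 = 78 = 2 · 3 · 13.
Divisors of 78: 1, 2, 3, 6, 13, 26, 39, 78.
Compute 14^d (mod 79) for the divisors d until we hit 1:
14^1 ≡ 14 (mod 79)
14^2 ≡ 38 (mod 79)
14^3 ≡ 58 (mod 79)
14^6 ≡ 46 (mod 79)
14^13 ≡ 78 (mod 79)
14^26 ≡ 1 (mod 79) ✓
So ord_79(14) = 26, hence |⟨14⟩| = 26.
Index = |(Z/79Z)^×| / |⟨14⟩| = 78 / 26 = 3.

3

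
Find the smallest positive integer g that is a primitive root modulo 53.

2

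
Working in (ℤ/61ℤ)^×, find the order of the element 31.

The order of 31 must divide φ(61) = 61 − 1 = 60 = 2^2 · 3 · 5.
Divisors of 60: 1, 2, 3, 4, 5, 6, 10, 12, 15, 20, 30, 60.
Evaluate successive powers at the divisors of 60:
31^1 ≡ 31 (mod 61)
31^2 ≡ 46 (mod 61)
31^3 ≡ 23 (mod 61)
31^4 ≡ 42 (mod 61)
31^5 ≡ 21 (mod 61)
31^6 ≡ 41 (mod 61)
31^10 ≡ 14 (mod 61)
31^12 ≡ 34 (mod 61)
31^15 ≡ 50 (mod 61)
31^20 ≡ 13 (mod 61)
31^30 ≡ 60 (mod 61)
31^60 ≡ 1 (mod 61) ✓
So ord_61(31) = 60.

60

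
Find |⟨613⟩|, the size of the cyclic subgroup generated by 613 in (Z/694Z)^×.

346

Since 613 ∈ (Z/694Z)^×, its order divides φ(694) = φ(2)·φ(347) = 1·346 = 346 = 2 · 173.
Divisors of 346: 1, 2, 173, 346.
Check 613^d mod 694 for each divisor in increasing order:
613^1 ≡ 613
613^2 ≡ 315
613^173 ≡ 693
613^346 ≡ 1
The smallest such exponent is 346, so the order of 613 is 346.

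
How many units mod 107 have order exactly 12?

φ(107) = 107 − 1 = 106 = 2 · 53.
In a cyclic group of order 106, there are φ(d) elements of order d for each divisor d of 106, and zero for non-divisors.
12 does not divide 106, so no element of (Z/107Z)^× has order 12.

0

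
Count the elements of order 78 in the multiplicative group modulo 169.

24

φ(169) = φ(13^2) = 13·(13−1) = 156 = 2^2 · 3 · 13.
In a cyclic group of order 156, there are φ(d) elements of order d for each divisor d of 156, and zero for non-divisors.
78 = 2 · 3 · 13 divides 156, and φ(78) = 24.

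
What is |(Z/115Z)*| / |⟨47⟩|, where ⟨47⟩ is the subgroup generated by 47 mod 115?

22

By Lagrange's theorem, ord_115(47) divides φ(115) = φ(5·23) = (5−1)·(23−1) = 4·22 = 88 = 2^3 · 11.
Divisors of 88: 1, 2, 4, 8, 11, 22, 44, 88.
Check 47^d mod 115 for each divisor in increasing order:
47^1 ≡ 47
47^2 ≡ 24
47^4 ≡ 1
The order of 47 is 4, so the subgroup it generates has 4 elements.
The index is φ(115) / ord(47) = 88 / 4 = 22.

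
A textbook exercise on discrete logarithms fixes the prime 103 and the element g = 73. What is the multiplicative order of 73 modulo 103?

34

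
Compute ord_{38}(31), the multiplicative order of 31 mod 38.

6

The order of 31 must divide φ(38) = φ(2)·φ(19) = 1·18 = 18 = 2 · 3^2.
Divisors of 18: 1, 2, 3, 6, 9, 18.
Check 31^d mod 38 for each divisor in increasing order:
31^1 ≡ 31
31^2 ≡ 11
31^3 ≡ 37
31^6 ≡ 1
Therefore the multiplicative order of 31 modulo 38 is 6.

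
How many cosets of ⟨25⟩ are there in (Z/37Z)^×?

2

The order of 25 must divide φ(37) = 37 − 1 = 36 = 2^2 · 3^2.
Divisors of 36: 1, 2, 3, 4, 6, 9, 12, 18, 36.
Evaluate successive powers at the divisors of 36:
25^1 ≡ 25 (mod 37)
25^2 ≡ 33 (mod 37)
25^3 ≡ 11 (mod 37)
25^4 ≡ 16 (mod 37)
25^6 ≡ 10 (mod 37)
25^9 ≡ 36 (mod 37)
25^12 ≡ 26 (mod 37)
25^18 ≡ 1 (mod 37) ✓
The order of 25 is 18, so the subgroup it generates has 18 elements.
Index = |(Z/37Z)^×| / |⟨25⟩| = 36 / 18 = 2.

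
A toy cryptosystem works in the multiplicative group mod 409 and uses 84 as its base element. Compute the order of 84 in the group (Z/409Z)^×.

The order of 84 must divide φ(409) = 409 − 1 = 408 = 2^3 · 3 · 17.
Divisors of 408: 1, 2, 3, 4, 6, 8, 12, 17, 24, 34, 51, 68, 102, 136, 204, 408.
Compute 84^d (mod 409) for the divisors d until we hit 1:
84^1 ≡ 84
84^2 ≡ 103
84^3 ≡ 63
84^4 ≡ 384
84^6 ≡ 288
84^8 ≡ 216
84^12 ≡ 326
84^17 ≡ 66
84^24 ≡ 345
84^34 ≡ 266
84^51 ≡ 378
84^68 ≡ 408
84^102 ≡ 143
84^136 ≡ 1
The smallest such exponent is 136, so the order of 84 is 136.

136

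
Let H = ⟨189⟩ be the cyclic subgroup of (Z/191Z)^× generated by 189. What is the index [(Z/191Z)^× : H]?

1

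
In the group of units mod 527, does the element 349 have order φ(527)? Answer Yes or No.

No

527 = 17 · 31 is a product of two distinct odd primes, so (Z/527Z)^× ≅ (Z/17Z)^× × (Z/31Z)^× is not cyclic.
No primitive root modulo 527 exists; in particular 349 is not one.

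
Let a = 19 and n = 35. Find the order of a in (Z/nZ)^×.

6

ord(19) | φ(35) = φ(5·7) = (5−1)·(7−1) = 4·6 = 24 = 2^3 · 3.
Divisors of 24: 1, 2, 3, 4, 6, 8, 12, 24.
Check 19^d mod 35 for each divisor in increasing order:
19^1 ≡ 19 (mod 35)
19^2 ≡ 11 (mod 35)
19^3 ≡ 34 (mod 35)
19^4 ≡ 16 (mod 35)
19^6 ≡ 1 (mod 35) ✓
Therefore the multiplicative order of 19 modulo 35 is 6.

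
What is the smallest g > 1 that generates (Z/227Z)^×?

φ(227) = 227 − 1 = 226 = 2 · 113.
g is a primitive root iff g^(226/q) ≢ 1 (mod 227) for each prime q ∈ {2, 113}.
g = 2: 2^113 ≡ 226; 2^2 ≡ 4 — none is 1, so 2 is a primitive root.
The smallest primitive root modulo 227 is 2.

2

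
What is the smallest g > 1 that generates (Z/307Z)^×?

φ(307) = 307 − 1 = 306 = 2 · 3^2 · 17.
g is a primitive root iff g^(306/q) ≢ 1 (mod 307) for each prime q ∈ {2, 3, 17}.
g = 2: 2^153 ≡ 306; 2^102 ≡ 1 — hits 1, so not a primitive root.
g = 3: 3^153 ≡ 306; 3^102 ≡ 1 — hits 1, so not a primitive root.
g = 4: 4^153 ≡ 1 — hits 1, so not a primitive root.
g = 5: 5^153 ≡ 306; 5^102 ≡ 289; 5^18 ≡ 81 — none is 1, so 5 is a primitive root.
So 5 is the smallest generator of (Z/307Z)^×.

5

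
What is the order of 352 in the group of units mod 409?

408

Since 352 ∈ (Z/409Z)^×, its order divides φ(409) = 409 − 1 = 408 = 2^3 · 3 · 17.
Divisors of 408: 1, 2, 3, 4, 6, 8, 12, 17, 24, 34, 51, 68, 102, 136, 204, 408.
Check 352^d mod 409 for each divisor in increasing order:
352^1 ≡ 352 (mod 409)
352^2 ≡ 386 (mod 409)
352^3 ≡ 84 (mod 409)
352^4 ≡ 120 (mod 409)
352^6 ≡ 103 (mod 409)
352^8 ≡ 85 (mod 409)
352^12 ≡ 384 (mod 409)
352^17 ≡ 38 (mod 409)
352^24 ≡ 216 (mod 409)
352^34 ≡ 217 (mod 409)
352^51 ≡ 66 (mod 409)
352^68 ≡ 54 (mod 409)
352^102 ≡ 266 (mod 409)
352^136 ≡ 53 (mod 409)
352^204 ≡ 408 (mod 409)
352^408 ≡ 1 (mod 409) ✓
So ord_409(352) = 408.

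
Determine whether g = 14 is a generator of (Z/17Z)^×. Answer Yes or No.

Yes

φ(17) = 17 − 1 = 16 = 2^4.
An element g generates (Z/17Z)^× iff g^(16/q) ≢ 1 (mod 17) for each prime q ∈ {2}.
14^8 ≡ 16 (mod 17)  [q = 2: ≢ 1 ✓]
None equal 1, so ord_17(14) = 16: 14 is a primitive root.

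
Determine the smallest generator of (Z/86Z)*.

φ(86) = φ(2)·φ(43) = 1·42 = 42 = 2 · 3 · 7.
Test candidates g = 2, 3, … against the prime factors q ∈ {2, 3, 7} of φ(86): g is a generator iff g^(42/q) ≢ 1 for every such q.
g = 2: gcd(2, 86) = 2 > 1, not a unit — skip.
g = 3: 3^21 ≡ 85; 3^14 ≡ 79; 3^6 ≡ 41 — none is 1, so 3 is a primitive root.
Hence the least primitive root of 86 is 3.

3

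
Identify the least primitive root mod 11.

2

φ(11) = 11 − 1 = 10 = 2 · 5.
g is a primitive root iff g^(10/q) ≢ 1 (mod 11) for each prime q ∈ {2, 5}.
g = 2: 2^5 ≡ 10; 2^2 ≡ 4 — none is 1, so 2 is a primitive root.
Hence the least primitive root of 11 is 2.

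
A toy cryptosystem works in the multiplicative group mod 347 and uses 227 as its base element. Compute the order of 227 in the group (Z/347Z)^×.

ord(227) | φ(347) = 347 − 1 = 346 = 2 · 173.
Divisors of 346: 1, 2, 173, 346.
Check 227^d mod 347 for each divisor in increasing order:
227^1 ≡ 227 (mod 347)
227^2 ≡ 173 (mod 347)
227^173 ≡ 346 (mod 347)
227^346 ≡ 1 (mod 347) ✓
The smallest such exponent is 346, so the order of 227 is 346.

346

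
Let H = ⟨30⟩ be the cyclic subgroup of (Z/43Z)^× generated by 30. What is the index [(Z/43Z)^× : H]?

Since 30 ∈ (Z/43Z)^×, its order divides φ(43) = 43 − 1 = 42 = 2 · 3 · 7.
Divisors of 42: 1, 2, 3, 6, 7, 14, 21, 42.
Evaluate successive powers at the divisors of 42:
30^1 ≡ 30 (mod 43)
30^2 ≡ 40 (mod 43)
30^3 ≡ 39 (mod 43)
30^6 ≡ 16 (mod 43)
30^7 ≡ 7 (mod 43)
30^14 ≡ 6 (mod 43)
30^21 ≡ 42 (mod 43)
30^42 ≡ 1 (mod 43) ✓
The order of 30 is 42, so the subgroup it generates has 42 elements.
The index is φ(43) / ord(30) = 42 / 42 = 1.

1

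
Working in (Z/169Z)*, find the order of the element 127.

Since 127 ∈ (Z/169Z)^×, its order divides φ(169) = φ(13^2) = 13·(13−1) = 156 = 2^2 · 3 · 13.
Divisors of 156: 1, 2, 3, 4, 6, 12, 13, 26, 39, 52, 78, 156.
Test each divisor d:
127^1 ≡ 127
127^2 ≡ 74
127^3 ≡ 103
127^4 ≡ 68
127^6 ≡ 131
127^12 ≡ 92
127^13 ≡ 23
127^26 ≡ 22
127^39 ≡ 168
127^52 ≡ 146
127^78 ≡ 1
The smallest such exponent is 78, so the order of 127 is 78.

78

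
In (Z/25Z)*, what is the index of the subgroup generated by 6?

ord(6) | φ(25) = φ(5^2) = 5·(5−1) = 20 = 2^2 · 5.
Divisors of 20: 1, 2, 4, 5, 10, 20.
Test each divisor d:
6^1 ≡ 6
6^2 ≡ 11
6^4 ≡ 21
6^5 ≡ 1
The order of 6 is 5, so the subgroup it generates has 5 elements.
Index = |(Z/25Z)^×| / |⟨6⟩| = 20 / 5 = 4.

4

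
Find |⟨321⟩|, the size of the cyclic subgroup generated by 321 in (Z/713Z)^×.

ord(321) | φ(713) = φ(23·31) = (23−1)·(31−1) = 22·30 = 660 = 2^2 · 3 · 5 · 11.
Divisors of 660: 1, 2, 3, 4, 5, 6, 10, 11, 12, 15, 20, 22, 30, 33, 44, 55, 60, 66, 110, 132, 165, 220, 330, 660.
Test each divisor d:
321^1 ≡ 321 (mod 713)
321^2 ≡ 369 (mod 713)
321^3 ≡ 91 (mod 713)
321^4 ≡ 691 (mod 713)
321^5 ≡ 68 (mod 713)
321^6 ≡ 438 (mod 713)
321^10 ≡ 346 (mod 713)
321^11 ≡ 551 (mod 713)
321^12 ≡ 47 (mod 713)
321^15 ≡ 712 (mod 713)
321^20 ≡ 645 (mod 713)
321^22 ≡ 576 (mod 713)
321^30 ≡ 1 (mod 713) ✓
Hence ord(321) = 30.

30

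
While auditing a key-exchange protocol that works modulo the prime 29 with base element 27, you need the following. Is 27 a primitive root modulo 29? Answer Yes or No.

Yes

φ(29) = 29 − 1 = 28 = 2^2 · 7.
27 is a primitive root mod 29 iff 27^(φ(29)/q) ≢ 1 for every prime q | φ(29), i.e. q ∈ {2, 7}.
27^14 ≡ 28 (mod 29)  [q = 2: ≢ 1 ✓]
27^4 ≡ 16 (mod 29)  [q = 7: ≢ 1 ✓]
All checks pass, so 27 has order 28 and is a primitive root modulo 29.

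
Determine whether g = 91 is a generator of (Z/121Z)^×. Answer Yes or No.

φ(121) = φ(11^2) = 11·(11−1) = 110 = 2 · 5 · 11.
Test 91^(110/q) mod 121 for each prime factor q of 110:
91^55 ≡ 1 (mod 121)  [q = 2: ≡ 1 ✗]
91^22 ≡ 9 (mod 121)  [q = 5: ≢ 1 ✓]
91^10 ≡ 12 (mod 121)  [q = 11: ≢ 1 ✓]
Since 91^55 ≡ 1, the order of 91 divides 55 < 110, so 91 is not a primitive root.

No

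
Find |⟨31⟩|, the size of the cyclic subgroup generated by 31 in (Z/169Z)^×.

52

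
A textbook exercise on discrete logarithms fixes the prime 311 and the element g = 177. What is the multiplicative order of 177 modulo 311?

By Lagrange's theorem, ord_311(177) divides φ(311) = 311 − 1 = 310 = 2 · 5 · 31.
Divisors of 310: 1, 2, 5, 10, 31, 62, 155, 310.
Evaluate successive powers at the divisors of 310:
177^1 ≡ 177
177^2 ≡ 229
177^5 ≡ 262
177^10 ≡ 224
177^31 ≡ 305
177^62 ≡ 36
177^155 ≡ 310
177^310 ≡ 1
The smallest such exponent is 310, so the order of 177 is 310.

310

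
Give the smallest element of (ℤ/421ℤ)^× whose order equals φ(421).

2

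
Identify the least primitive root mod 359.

φ(359) = 359 − 1 = 358 = 2 · 179.
Test candidates g = 2, 3, … against the prime factors q ∈ {2, 179} of φ(359): g is a generator iff g^(358/q) ≢ 1 for every such q.
g = 2: 2^179 ≡ 1 — hits 1, so not a primitive root.
g = 3: 3^179 ≡ 1 — hits 1, so not a primitive root.
g = 4: 4^179 ≡ 1 — hits 1, so not a primitive root.
g = 5: 5^179 ≡ 1 — hits 1, so not a primitive root.
g = 6: 6^179 ≡ 1 — hits 1, so not a primitive root.
g = 7: 7^179 ≡ 358; 7^2 ≡ 49 — none is 1, so 7 is a primitive root.
The smallest primitive root modulo 359 is 7.

7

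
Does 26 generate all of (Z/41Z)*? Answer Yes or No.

Yes

φ(41) = 41 − 1 = 40 = 2^3 · 5.
It suffices to check that the order of 26 is not a proper divisor of 40: compute 26^(40/q) for q ∈ {2, 5}.
26^20 ≡ 40 (mod 41)  [q = 2: ≢ 1 ✓]
26^8 ≡ 18 (mod 41)  [q = 5: ≢ 1 ✓]
Every test exponent gives a nontrivial residue, hence 26 generates the full group.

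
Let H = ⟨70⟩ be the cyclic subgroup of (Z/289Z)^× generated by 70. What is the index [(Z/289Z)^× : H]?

2

The order of 70 must divide φ(289) = φ(17^2) = 17·(17−1) = 272 = 2^4 · 17.
Divisors of 272: 1, 2, 4, 8, 16, 17, 34, 68, 136, 272.
Check 70^d mod 289 for each divisor in increasing order:
70^1 ≡ 70 (mod 289)
70^2 ≡ 276 (mod 289)
70^4 ≡ 169 (mod 289)
70^8 ≡ 239 (mod 289)
70^16 ≡ 188 (mod 289)
70^17 ≡ 155 (mod 289)
70^34 ≡ 38 (mod 289)
70^68 ≡ 288 (mod 289)
70^136 ≡ 1 (mod 289) ✓
The order of 70 is 136, so the subgroup it generates has 136 elements.
The index is φ(289) / ord(70) = 272 / 136 = 2.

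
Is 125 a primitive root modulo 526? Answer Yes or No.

Yes

φ(526) = φ(2)·φ(263) = 1·262 = 262 = 2 · 131.
Test 125^(262/q) mod 526 for each prime factor q of 262:
125^131 ≡ 525 (mod 526)  [q = 2: ≢ 1 ✓]
125^2 ≡ 371 (mod 526)  [q = 131: ≢ 1 ✓]
Every test exponent gives a nontrivial residue, hence 125 generates the full group.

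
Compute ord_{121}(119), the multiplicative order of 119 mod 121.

By Lagrange's theorem, ord_121(119) divides φ(121) = φ(11^2) = 11·(11−1) = 110 = 2 · 5 · 11.
Divisors of 110: 1, 2, 5, 10, 11, 22, 55, 110.
Compute 119^d (mod 121) for the divisors d until we hit 1:
119^1 ≡ 119
119^2 ≡ 4
119^5 ≡ 89
119^10 ≡ 56
119^11 ≡ 9
119^22 ≡ 81
119^55 ≡ 1
Hence ord(119) = 55.

55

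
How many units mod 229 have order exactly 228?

φ(229) = 229 − 1 = 228 = 2^2 · 3 · 19.
Since (Z/229Z)^× is cyclic of order 228, the number of elements of order d is φ(d) when d | 228 and 0 otherwise.
228 = 2^2 · 3 · 19 divides 228, and φ(228) = 72.

72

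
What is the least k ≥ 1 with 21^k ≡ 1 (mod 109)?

The order of 21 must divide φ(109) = 109 − 1 = 108 = 2^2 · 3^3.
Divisors of 108: 1, 2, 3, 4, 6, 9, 12, 18, 27, 36, 54, 108.
Compute 21^d (mod 109) for the divisors d until we hit 1:
21^1 ≡ 21 (mod 109)
21^2 ≡ 5 (mod 109)
21^3 ≡ 105 (mod 109)
21^4 ≡ 25 (mod 109)
21^6 ≡ 16 (mod 109)
21^9 ≡ 45 (mod 109)
21^12 ≡ 38 (mod 109)
21^18 ≡ 63 (mod 109)
21^27 ≡ 1 (mod 109) ✓
Therefore the multiplicative order of 21 modulo 109 is 27.

27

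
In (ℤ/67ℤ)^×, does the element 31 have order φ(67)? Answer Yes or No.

Yes

φ(67) = 67 − 1 = 66 = 2 · 3 · 11.
It suffices to check that the order of 31 is not a proper divisor of 66: compute 31^(66/q) for q ∈ {2, 3, 11}.
31^33 ≡ 66 (mod 67)  [q = 2: ≢ 1 ✓]
31^22 ≡ 29 (mod 67)  [q = 3: ≢ 1 ✓]
31^6 ≡ 40 (mod 67)  [q = 11: ≢ 1 ✓]
None equal 1, so ord_67(31) = 66: 31 is a primitive root.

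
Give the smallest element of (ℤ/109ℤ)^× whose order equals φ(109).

φ(109) = 109 − 1 = 108 = 2^2 · 3^3.
Test candidates g = 2, 3, … against the prime factors q ∈ {2, 3} of φ(109): g is a generator iff g^(108/q) ≢ 1 for every such q.
g = 2: 2^54 ≡ 108; 2^36 ≡ 1 — hits 1, so not a primitive root.
g = 3: 3^54 ≡ 1 — hits 1, so not a primitive root.
g = 4: 4^54 ≡ 1 — hits 1, so not a primitive root.
g = 5: 5^54 ≡ 1 — hits 1, so not a primitive root.
g = 6: 6^54 ≡ 108; 6^36 ≡ 63 — none is 1, so 6 is a primitive root.
So 6 is the smallest generator of (Z/109Z)^×.

6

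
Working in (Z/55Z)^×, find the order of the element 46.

The order of 46 must divide φ(55) = φ(5·11) = (5−1)·(11−1) = 4·10 = 40 = 2^3 · 5.
Divisors of 40: 1, 2, 4, 5, 8, 10, 20, 40.
Evaluate successive powers at the divisors of 40:
46^1 ≡ 46 (mod 55)
46^2 ≡ 26 (mod 55)
46^4 ≡ 16 (mod 55)
46^5 ≡ 21 (mod 55)
46^8 ≡ 36 (mod 55)
46^10 ≡ 1 (mod 55) ✓
Therefore the multiplicative order of 46 modulo 55 is 10.

10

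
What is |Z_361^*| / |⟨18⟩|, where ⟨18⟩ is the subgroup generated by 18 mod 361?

Since 18 ∈ (Z/361Z)^×, its order divides φ(361) = φ(19^2) = 19·(19−1) = 342 = 2 · 3^2 · 19.
Divisors of 342: 1, 2, 3, 6, 9, 18, 19, 38, 57, 114, 171, 342.
Evaluate successive powers at the divisors of 342:
18^1 ≡ 18
18^2 ≡ 324
18^3 ≡ 56
18^6 ≡ 248
18^9 ≡ 170
18^18 ≡ 20
18^19 ≡ 360
18^38 ≡ 1
The order of 18 is 38, so the subgroup it generates has 38 elements.
Index = |(Z/361Z)^×| / |⟨18⟩| = 342 / 38 = 9.

9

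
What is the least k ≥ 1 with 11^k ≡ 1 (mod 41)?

40

Since 11 ∈ (Z/41Z)^×, its order divides φ(41) = 41 − 1 = 40 = 2^3 · 5.
Divisors of 40: 1, 2, 4, 5, 8, 10, 20, 40.
Test each divisor d:
11^1 ≡ 11
11^2 ≡ 39
11^4 ≡ 4
11^5 ≡ 3
11^8 ≡ 16
11^10 ≡ 9
11^20 ≡ 40
11^40 ≡ 1
Hence ord(11) = 40.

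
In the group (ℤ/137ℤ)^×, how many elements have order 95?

φ(137) = 137 − 1 = 136 = 2^3 · 17.
Since (Z/137Z)^× is cyclic of order 136, the number of elements of order d is φ(d) when d | 136 and 0 otherwise.
Since 95 ∤ 136, the count is 0.

0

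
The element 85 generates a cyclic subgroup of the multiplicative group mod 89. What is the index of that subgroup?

By Lagrange's theorem, ord_89(85) divides φ(89) = 89 − 1 = 88 = 2^3 · 11.
Divisors of 88: 1, 2, 4, 8, 11, 22, 44, 88.
Compute 85^d (mod 89) for the divisors d until we hit 1:
85^1 ≡ 85 (mod 89)
85^2 ≡ 16 (mod 89)
85^4 ≡ 78 (mod 89)
85^8 ≡ 32 (mod 89)
85^11 ≡ 88 (mod 89)
85^22 ≡ 1 (mod 89) ✓
So ord_89(85) = 22, hence |⟨85⟩| = 22.
The index is φ(89) / ord(85) = 88 / 22 = 4.

4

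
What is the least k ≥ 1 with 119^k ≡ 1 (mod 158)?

By Lagrange's theorem, ord_158(119) divides φ(158) = φ(2)·φ(79) = 1·78 = 78 = 2 · 3 · 13.
Divisors of 78: 1, 2, 3, 6, 13, 26, 39, 78.
Test each divisor d:
119^1 ≡ 119
119^2 ≡ 99
119^3 ≡ 89
119^6 ≡ 21
119^13 ≡ 23
119^26 ≡ 55
119^39 ≡ 1
So ord_158(119) = 39.

39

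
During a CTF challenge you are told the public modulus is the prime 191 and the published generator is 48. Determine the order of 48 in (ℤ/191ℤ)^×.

95

ord(48) | φ(191) = 191 − 1 = 190 = 2 · 5 · 19.
Divisors of 190: 1, 2, 5, 10, 19, 38, 95, 190.
Compute 48^d (mod 191) for the divisors d until we hit 1:
48^1 ≡ 48
48^2 ≡ 12
48^5 ≡ 36
48^10 ≡ 150
48^19 ≡ 39
48^38 ≡ 184
48^95 ≡ 1
Hence ord(48) = 95.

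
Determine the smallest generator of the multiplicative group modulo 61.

2

φ(61) = 61 − 1 = 60 = 2^2 · 3 · 5.
Test candidates g = 2, 3, … against the prime factors q ∈ {2, 3, 5} of φ(61): g is a generator iff g^(60/q) ≢ 1 for every such q.
g = 2: 2^30 ≡ 60; 2^20 ≡ 47; 2^12 ≡ 9 — none is 1, so 2 is a primitive root.
So 2 is the smallest generator of (Z/61Z)^×.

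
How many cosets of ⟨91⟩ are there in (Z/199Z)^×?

2

Since 91 ∈ (Z/199Z)^×, its order divides φ(199) = 199 − 1 = 198 = 2 · 3^2 · 11.
Divisors of 198: 1, 2, 3, 6, 9, 11, 18, 22, 33, 66, 99, 198.
Evaluate successive powers at the divisors of 198:
91^1 ≡ 91
91^2 ≡ 122
91^3 ≡ 157
91^6 ≡ 172
91^9 ≡ 139
91^11 ≡ 43
91^18 ≡ 18
91^22 ≡ 58
91^33 ≡ 106
91^66 ≡ 92
91^99 ≡ 1
Thus |⟨91⟩| = ord(91) = 99.
Index = |(Z/199Z)^×| / |⟨91⟩| = 198 / 99 = 2.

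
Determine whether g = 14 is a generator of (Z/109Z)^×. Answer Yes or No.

Yes

φ(109) = 109 − 1 = 108 = 2^2 · 3^3.
Test 14^(108/q) mod 109 for each prime factor q of 108:
14^54 ≡ 108 (mod 109)  [q = 2: ≢ 1 ✓]
14^36 ≡ 63 (mod 109)  [q = 3: ≢ 1 ✓]
None equal 1, so ord_109(14) = 108: 14 is a primitive root.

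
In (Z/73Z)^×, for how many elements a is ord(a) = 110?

0

φ(73) = 73 − 1 = 72 = 2^3 · 3^2.
Since (Z/73Z)^× is cyclic of order 72, the number of elements of order d is φ(d) when d | 72 and 0 otherwise.
Since 110 ∤ 72, the count is 0.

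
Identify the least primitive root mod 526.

φ(526) = φ(2)·φ(263) = 1·262 = 262 = 2 · 131.
Test candidates g = 2, 3, … against the prime factors q ∈ {2, 131} of φ(526): g is a generator iff g^(262/q) ≢ 1 for every such q.
g = 2: gcd(2, 526) = 2 > 1, not a unit — skip.
g = 3: 3^131 ≡ 1 — hits 1, so not a primitive root.
g = 4: gcd(4, 526) = 2 > 1, not a unit — skip.
g = 5: 5^131 ≡ 525; 5^2 ≡ 25 — none is 1, so 5 is a primitive root.
The smallest primitive root modulo 526 is 5.

5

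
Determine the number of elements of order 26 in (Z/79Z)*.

12

φ(79) = 79 − 1 = 78 = 2 · 3 · 13.
(Z/79Z)^× is cyclic (|G| = 78); a cyclic group of order m has exactly φ(d) elements of each order d | m, and none otherwise.
26 = 2 · 13 divides 78, and φ(26) = 12.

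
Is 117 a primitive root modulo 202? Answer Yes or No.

φ(202) = φ(2)·φ(101) = 1·100 = 100 = 2^2 · 5^2.
117 is a primitive root mod 202 iff 117^(φ(202)/q) ≢ 1 for every prime q | φ(202), i.e. q ∈ {2, 5}.
117^50 ≡ 1 (mod 202)  [q = 2: ≡ 1 ✗]
117^20 ≡ 185 (mod 202)  [q = 5: ≢ 1 ✓]
117^50 ≡ 1 shows ord(117) | 50, strictly less than φ(202); not a primitive root.

No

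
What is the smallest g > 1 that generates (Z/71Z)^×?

7

φ(71) = 71 − 1 = 70 = 2 · 5 · 7.
g is a primitive root iff g^(70/q) ≢ 1 (mod 71) for each prime q ∈ {2, 5, 7}.
g = 2: 2^35 ≡ 1 — hits 1, so not a primitive root.
g = 3: 3^35 ≡ 1 — hits 1, so not a primitive root.
g = 4: 4^35 ≡ 1 — hits 1, so not a primitive root.
g = 5: 5^35 ≡ 1 — hits 1, so not a primitive root.
g = 6: 6^35 ≡ 1 — hits 1, so not a primitive root.
g = 7: 7^35 ≡ 70; 7^14 ≡ 54; 7^10 ≡ 45 — none is 1, so 7 is a primitive root.
The smallest primitive root modulo 71 is 7.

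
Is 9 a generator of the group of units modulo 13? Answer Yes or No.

No

φ(13) = 13 − 1 = 12 = 2^2 · 3.
An element g generates (Z/13Z)^× iff g^(12/q) ≢ 1 (mod 13) for each prime q ∈ {2, 3}.
9^6 ≡ 1 (mod 13)  [q = 2: ≡ 1 ✗]
9^4 ≡ 9 (mod 13)  [q = 3: ≢ 1 ✓]
Since 9^6 ≡ 1, the order of 9 divides 6 < 12, so 9 is not a primitive root.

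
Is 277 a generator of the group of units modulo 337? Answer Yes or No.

Yes

φ(337) = 337 − 1 = 336 = 2^4 · 3 · 7.
277 is a primitive root mod 337 iff 277^(φ(337)/q) ≢ 1 for every prime q | φ(337), i.e. q ∈ {2, 3, 7}.
277^168 ≡ 336 (mod 337)  [q = 2: ≢ 1 ✓]
277^112 ≡ 128 (mod 337)  [q = 3: ≢ 1 ✓]
277^48 ≡ 64 (mod 337)  [q = 7: ≢ 1 ✓]
All checks pass, so 277 has order 336 and is a primitive root modulo 337.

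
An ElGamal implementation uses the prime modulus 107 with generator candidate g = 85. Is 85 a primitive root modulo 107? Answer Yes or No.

φ(107) = 107 − 1 = 106 = 2 · 53.
85 is a primitive root mod 107 iff 85^(φ(107)/q) ≢ 1 for every prime q | φ(107), i.e. q ∈ {2, 53}.
85^53 ≡ 1 (mod 107)  [q = 2: ≡ 1 ✗]
85^2 ≡ 56 (mod 107)  [q = 53: ≢ 1 ✓]
85^53 ≡ 1 shows ord(85) | 53, strictly less than φ(107); not a primitive root.

No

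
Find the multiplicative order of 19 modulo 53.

The order of 19 must divide φ(53) = 53 − 1 = 52 = 2^2 · 13.
Divisors of 52: 1, 2, 4, 13, 26, 52.
Compute 19^d (mod 53) for the divisors d until we hit 1:
19^1 ≡ 19 (mod 53)
19^2 ≡ 43 (mod 53)
19^4 ≡ 47 (mod 53)
19^13 ≡ 30 (mod 53)
19^26 ≡ 52 (mod 53)
19^52 ≡ 1 (mod 53) ✓
The smallest such exponent is 52, so the order of 19 is 52.

52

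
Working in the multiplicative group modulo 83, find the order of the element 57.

82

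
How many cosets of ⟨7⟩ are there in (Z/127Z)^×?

ord(7) | φ(127) = 127 − 1 = 126 = 2 · 3^2 · 7.
Divisors of 126: 1, 2, 3, 6, 7, 9, 14, 18, 21, 42, 63, 126.
Check 7^d mod 127 for each divisor in increasing order:
7^1 ≡ 7 (mod 127)
7^2 ≡ 49 (mod 127)
7^3 ≡ 89 (mod 127)
7^6 ≡ 47 (mod 127)
7^7 ≡ 75 (mod 127)
7^9 ≡ 119 (mod 127)
7^14 ≡ 37 (mod 127)
7^18 ≡ 64 (mod 127)
7^21 ≡ 108 (mod 127)
7^42 ≡ 107 (mod 127)
7^63 ≡ 126 (mod 127)
7^126 ≡ 1 (mod 127) ✓
So ord_127(7) = 126, hence |⟨7⟩| = 126.
[(Z/127Z)^× : ⟨7⟩] = 126/126 = 1.

1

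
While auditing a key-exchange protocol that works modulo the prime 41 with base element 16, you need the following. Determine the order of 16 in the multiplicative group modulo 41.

Since 16 ∈ (Z/41Z)^×, its order divides φ(41) = 41 − 1 = 40 = 2^3 · 5.
Divisors of 40: 1, 2, 4, 5, 8, 10, 20, 40.
Check 16^d mod 41 for each divisor in increasing order:
16^1 ≡ 16 (mod 41)
16^2 ≡ 10 (mod 41)
16^4 ≡ 18 (mod 41)
16^5 ≡ 1 (mod 41) ✓
Hence ord(16) = 5.

5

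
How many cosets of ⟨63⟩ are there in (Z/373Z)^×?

2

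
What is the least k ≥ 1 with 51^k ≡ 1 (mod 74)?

ord(51) | φ(74) = φ(2)·φ(37) = 1·36 = 36 = 2^2 · 3^2.
Divisors of 36: 1, 2, 3, 4, 6, 9, 12, 18, 36.
Compute 51^d (mod 74) for the divisors d until we hit 1:
51^1 ≡ 51 (mod 74)
51^2 ≡ 11 (mod 74)
51^3 ≡ 43 (mod 74)
51^4 ≡ 47 (mod 74)
51^6 ≡ 73 (mod 74)
51^9 ≡ 31 (mod 74)
51^12 ≡ 1 (mod 74) ✓
Hence ord(51) = 12.

12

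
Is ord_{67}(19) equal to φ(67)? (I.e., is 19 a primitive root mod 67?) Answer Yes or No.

φ(67) = 67 − 1 = 66 = 2 · 3 · 11.
An element g generates (Z/67Z)^× iff g^(66/q) ≢ 1 (mod 67) for each prime q ∈ {2, 3, 11}.
19^33 ≡ 1 (mod 67)  [q = 2: ≡ 1 ✗]
19^22 ≡ 37 (mod 67)  [q = 3: ≢ 1 ✓]
19^6 ≡ 22 (mod 67)  [q = 11: ≢ 1 ✓]
19^33 ≡ 1 shows ord(19) | 33, strictly less than φ(67); not a primitive root.

No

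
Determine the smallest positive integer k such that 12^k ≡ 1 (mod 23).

11

The order of 12 must divide φ(23) = 23 − 1 = 22 = 2 · 11.
Divisors of 22: 1, 2, 11, 22.
Evaluate successive powers at the divisors of 22:
12^1 ≡ 12 (mod 23)
12^2 ≡ 6 (mod 23)
12^11 ≡ 1 (mod 23) ✓
The smallest such exponent is 11, so the order of 12 is 11.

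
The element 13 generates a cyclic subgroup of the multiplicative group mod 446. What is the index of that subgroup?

By Lagrange's theorem, ord_446(13) divides φ(446) = φ(2)·φ(223) = 1·222 = 222 = 2 · 3 · 37.
Divisors of 222: 1, 2, 3, 6, 37, 74, 111, 222.
Check 13^d mod 446 for each divisor in increasing order:
13^1 ≡ 13 (mod 446)
13^2 ≡ 169 (mod 446)
13^3 ≡ 413 (mod 446)
13^6 ≡ 197 (mod 446)
13^37 ≡ 445 (mod 446)
13^74 ≡ 1 (mod 446) ✓
Thus |⟨13⟩| = ord(13) = 74.
The index is φ(446) / ord(13) = 222 / 74 = 3.

3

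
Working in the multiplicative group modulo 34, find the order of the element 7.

The order of 7 must divide φ(34) = φ(2)·φ(17) = 1·16 = 16 = 2^4.
Divisors of 16: 1, 2, 4, 8, 16.
Test each divisor d:
7^1 ≡ 7 (mod 34)
7^2 ≡ 15 (mod 34)
7^4 ≡ 21 (mod 34)
7^8 ≡ 33 (mod 34)
7^16 ≡ 1 (mod 34) ✓
The smallest such exponent is 16, so the order of 7 is 16.

16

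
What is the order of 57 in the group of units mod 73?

18

By Lagrange's theorem, ord_73(57) divides φ(73) = 73 − 1 = 72 = 2^3 · 3^2.
Divisors of 72: 1, 2, 3, 4, 6, 8, 9, 12, 18, 24, 36, 72.
Compute 57^d (mod 73) for the divisors d until we hit 1:
57^1 ≡ 57
57^2 ≡ 37
57^3 ≡ 65
57^4 ≡ 55
57^6 ≡ 64
57^8 ≡ 32
57^9 ≡ 72
57^12 ≡ 8
57^18 ≡ 1
The smallest such exponent is 18, so the order of 57 is 18.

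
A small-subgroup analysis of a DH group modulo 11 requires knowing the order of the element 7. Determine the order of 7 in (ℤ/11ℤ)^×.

10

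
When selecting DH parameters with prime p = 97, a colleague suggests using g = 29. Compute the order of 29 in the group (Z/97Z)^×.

96

The order of 29 must divide φ(97) = 97 − 1 = 96 = 2^5 · 3.
Divisors of 96: 1, 2, 3, 4, 6, 8, 12, 16, 24, 32, 48, 96.
Compute 29^d (mod 97) for the divisors d until we hit 1:
29^1 ≡ 29 (mod 97)
29^2 ≡ 65 (mod 97)
29^3 ≡ 42 (mod 97)
29^4 ≡ 54 (mod 97)
29^6 ≡ 18 (mod 97)
29^8 ≡ 6 (mod 97)
29^12 ≡ 33 (mod 97)
29^16 ≡ 36 (mod 97)
29^24 ≡ 22 (mod 97)
29^32 ≡ 35 (mod 97)
29^48 ≡ 96 (mod 97)
29^96 ≡ 1 (mod 97) ✓
The smallest such exponent is 96, so the order of 29 is 96.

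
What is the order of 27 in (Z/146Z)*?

By Lagrange's theorem, ord_146(27) divides φ(146) = φ(2)·φ(73) = 1·72 = 72 = 2^3 · 3^2.
Divisors of 72: 1, 2, 3, 4, 6, 8, 9, 12, 18, 24, 36, 72.
Test each divisor d:
27^1 ≡ 27 (mod 146)
27^2 ≡ 145 (mod 146)
27^3 ≡ 119 (mod 146)
27^4 ≡ 1 (mod 146) ✓
The smallest such exponent is 4, so the order of 27 is 4.

4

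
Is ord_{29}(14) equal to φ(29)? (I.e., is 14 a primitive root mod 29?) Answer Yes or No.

φ(29) = 29 − 1 = 28 = 2^2 · 7.
An element g generates (Z/29Z)^× iff g^(28/q) ≢ 1 (mod 29) for each prime q ∈ {2, 7}.
14^14 ≡ 28 (mod 29)  [q = 2: ≢ 1 ✓]
14^4 ≡ 20 (mod 29)  [q = 7: ≢ 1 ✓]
None equal 1, so ord_29(14) = 28: 14 is a primitive root.

Yes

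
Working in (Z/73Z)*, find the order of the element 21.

The order of 21 must divide φ(73) = 73 − 1 = 72 = 2^3 · 3^2.
Divisors of 72: 1, 2, 3, 4, 6, 8, 9, 12, 18, 24, 36, 72.
Check 21^d mod 73 for each divisor in increasing order:
21^1 ≡ 21 (mod 73)
21^2 ≡ 3 (mod 73)
21^3 ≡ 63 (mod 73)
21^4 ≡ 9 (mod 73)
21^6 ≡ 27 (mod 73)
21^8 ≡ 8 (mod 73)
21^9 ≡ 22 (mod 73)
21^12 ≡ 72 (mod 73)
21^18 ≡ 46 (mod 73)
21^24 ≡ 1 (mod 73) ✓
Hence ord(21) = 24.

24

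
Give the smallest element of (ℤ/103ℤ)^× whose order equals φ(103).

5

φ(103) = 103 − 1 = 102 = 2 · 3 · 17.
Test candidates g = 2, 3, … against the prime factors q ∈ {2, 3, 17} of φ(103): g is a generator iff g^(102/q) ≢ 1 for every such q.
g = 2: 2^51 ≡ 1 — hits 1, so not a primitive root.
g = 3: 3^51 ≡ 102; 3^34 ≡ 1 — hits 1, so not a primitive root.
g = 4: 4^51 ≡ 1 — hits 1, so not a primitive root.
g = 5: 5^51 ≡ 102; 5^34 ≡ 56; 5^6 ≡ 72 — none is 1, so 5 is a primitive root.
So 5 is the smallest generator of (Z/103Z)^×.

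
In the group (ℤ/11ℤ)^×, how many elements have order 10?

φ(11) = 11 − 1 = 10 = 2 · 5.
(Z/11Z)^× is cyclic (|G| = 10); a cyclic group of order m has exactly φ(d) elements of each order d | m, and none otherwise.
10 = 2 · 5 divides 10, and φ(10) = 4.

4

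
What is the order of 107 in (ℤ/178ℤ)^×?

The order of 107 must divide φ(178) = φ(2)·φ(89) = 1·88 = 88 = 2^3 · 11.
Divisors of 88: 1, 2, 4, 8, 11, 22, 44, 88.
Evaluate successive powers at the divisors of 88:
107^1 ≡ 107 (mod 178)
107^2 ≡ 57 (mod 178)
107^4 ≡ 45 (mod 178)
107^8 ≡ 67 (mod 178)
107^11 ≡ 123 (mod 178)
107^22 ≡ 177 (mod 178)
107^44 ≡ 1 (mod 178) ✓
The smallest such exponent is 44, so the order of 107 is 44.

44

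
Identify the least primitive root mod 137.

3

φ(137) = 137 − 1 = 136 = 2^3 · 17.
Test candidates g = 2, 3, … against the prime factors q ∈ {2, 17} of φ(137): g is a generator iff g^(136/q) ≢ 1 for every such q.
g = 2: 2^68 ≡ 1 — hits 1, so not a primitive root.
g = 3: 3^68 ≡ 136; 3^8 ≡ 122 — none is 1, so 3 is a primitive root.
The smallest primitive root modulo 137 is 3.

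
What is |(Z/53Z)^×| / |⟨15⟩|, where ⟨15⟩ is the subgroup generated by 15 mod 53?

4

ord(15) | φ(53) = 53 − 1 = 52 = 2^2 · 13.
Divisors of 52: 1, 2, 4, 13, 26, 52.
Compute 15^d (mod 53) for the divisors d until we hit 1:
15^1 ≡ 15 (mod 53)
15^2 ≡ 13 (mod 53)
15^4 ≡ 10 (mod 53)
15^13 ≡ 1 (mod 53) ✓
Thus |⟨15⟩| = ord(15) = 13.
[(Z/53Z)^× : ⟨15⟩] = 52/13 = 4.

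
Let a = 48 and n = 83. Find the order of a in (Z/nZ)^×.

41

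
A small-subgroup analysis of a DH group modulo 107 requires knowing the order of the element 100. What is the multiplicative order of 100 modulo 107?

53

ord(100) | φ(107) = 107 − 1 = 106 = 2 · 53.
Divisors of 106: 1, 2, 53, 106.
Compute 100^d (mod 107) for the divisors d until we hit 1:
100^1 ≡ 100
100^2 ≡ 49
100^53 ≡ 1
Hence ord(100) = 53.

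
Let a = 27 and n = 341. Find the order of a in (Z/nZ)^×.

The order of 27 must divide φ(341) = φ(11·31) = (11−1)·(31−1) = 10·30 = 300 = 2^2 · 3 · 5^2.
Divisors of 300: 1, 2, 3, 4, 5, 6, 10, 12, 15, 20, 25, 30, 50, 60, 75, 100, 150, 300.
Evaluate successive powers at the divisors of 300:
27^1 ≡ 27 (mod 341)
27^2 ≡ 47 (mod 341)
27^3 ≡ 246 (mod 341)
27^4 ≡ 163 (mod 341)
27^5 ≡ 309 (mod 341)
27^6 ≡ 159 (mod 341)
27^10 ≡ 1 (mod 341) ✓
So ord_341(27) = 10.

10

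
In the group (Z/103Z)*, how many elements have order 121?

0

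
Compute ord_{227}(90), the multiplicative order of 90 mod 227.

113

ord(90) | φ(227) = 227 − 1 = 226 = 2 · 113.
Divisors of 226: 1, 2, 113, 226.
Test each divisor d:
90^1 ≡ 90
90^2 ≡ 155
90^113 ≡ 1
So ord_227(90) = 113.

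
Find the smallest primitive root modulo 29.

2

φ(29) = 29 − 1 = 28 = 2^2 · 7.
Test candidates g = 2, 3, … against the prime factors q ∈ {2, 7} of φ(29): g is a generator iff g^(28/q) ≢ 1 for every such q.
g = 2: 2^14 ≡ 28; 2^4 ≡ 16 — none is 1, so 2 is a primitive root.
The smallest primitive root modulo 29 is 2.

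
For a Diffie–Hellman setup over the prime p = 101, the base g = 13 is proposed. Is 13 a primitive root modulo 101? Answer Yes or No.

φ(101) = 101 − 1 = 100 = 2^2 · 5^2.
13 is a primitive root mod 101 iff 13^(φ(101)/q) ≢ 1 for every prime q | φ(101), i.e. q ∈ {2, 5}.
13^50 ≡ 1 (mod 101)  [q = 2: ≡ 1 ✗]
13^20 ≡ 95 (mod 101)  [q = 5: ≢ 1 ✓]
13^50 ≡ 1 shows ord(13) | 50, strictly less than φ(101); not a primitive root.

No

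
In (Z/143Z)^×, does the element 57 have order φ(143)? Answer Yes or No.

No

143 = 11 · 13 is a product of two distinct odd primes, so (Z/143Z)^× ≅ (Z/11Z)^× × (Z/13Z)^× is not cyclic.
No primitive root modulo 143 exists; in particular 57 is not one.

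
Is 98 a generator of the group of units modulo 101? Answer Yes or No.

Yes

φ(101) = 101 − 1 = 100 = 2^2 · 5^2.
It suffices to check that the order of 98 is not a proper divisor of 100: compute 98^(100/q) for q ∈ {2, 5}.
98^50 ≡ 100 (mod 101)  [q = 2: ≢ 1 ✓]
98^20 ≡ 84 (mod 101)  [q = 5: ≢ 1 ✓]
None equal 1, so ord_101(98) = 100: 98 is a primitive root.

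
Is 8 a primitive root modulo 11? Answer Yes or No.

Yes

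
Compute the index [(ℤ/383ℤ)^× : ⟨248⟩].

2

Since 248 ∈ (Z/383Z)^×, its order divides φ(383) = 383 − 1 = 382 = 2 · 191.
Divisors of 382: 1, 2, 191, 382.
Test each divisor d:
248^1 ≡ 248
248^2 ≡ 224
248^191 ≡ 1
The order of 248 is 191, so the subgroup it generates has 191 elements.
Index = |(Z/383Z)^×| / |⟨248⟩| = 382 / 191 = 2.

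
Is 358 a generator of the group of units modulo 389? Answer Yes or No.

φ(389) = 389 − 1 = 388 = 2^2 · 97.
358 is a primitive root mod 389 iff 358^(φ(389)/q) ≢ 1 for every prime q | φ(389), i.e. q ∈ {2, 97}.
358^194 ≡ 388 (mod 389)  [q = 2: ≢ 1 ✓]
358^4 ≡ 35 (mod 389)  [q = 97: ≢ 1 ✓]
None equal 1, so ord_389(358) = 388: 358 is a primitive root.

Yes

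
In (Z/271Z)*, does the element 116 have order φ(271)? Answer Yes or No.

Yes

φ(271) = 271 − 1 = 270 = 2 · 3^3 · 5.
It suffices to check that the order of 116 is not a proper divisor of 270: compute 116^(270/q) for q ∈ {2, 3, 5}.
116^135 ≡ 270 (mod 271)  [q = 2: ≢ 1 ✓]
116^90 ≡ 28 (mod 271)  [q = 3: ≢ 1 ✓]
116^54 ≡ 187 (mod 271)  [q = 5: ≢ 1 ✓]
Every test exponent gives a nontrivial residue, hence 116 generates the full group.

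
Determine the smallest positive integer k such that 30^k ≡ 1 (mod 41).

The order of 30 must divide φ(41) = 41 − 1 = 40 = 2^3 · 5.
Divisors of 40: 1, 2, 4, 5, 8, 10, 20, 40.
Compute 30^d (mod 41) for the divisors d until we hit 1:
30^1 ≡ 30
30^2 ≡ 39
30^4 ≡ 4
30^5 ≡ 38
30^8 ≡ 16
30^10 ≡ 9
30^20 ≡ 40
30^40 ≡ 1
So ord_41(30) = 40.

40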